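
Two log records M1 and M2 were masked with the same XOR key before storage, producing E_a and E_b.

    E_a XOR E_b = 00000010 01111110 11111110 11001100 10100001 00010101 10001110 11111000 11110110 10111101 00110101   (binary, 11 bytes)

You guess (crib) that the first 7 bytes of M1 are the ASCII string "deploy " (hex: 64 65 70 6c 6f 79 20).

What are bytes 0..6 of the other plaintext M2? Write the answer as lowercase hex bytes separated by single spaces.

Since E_a ⊕ E_b = M1 ⊕ M2, XORing with the guessed M1 bytes yields the corresponding M2 bytes: M2 = (E_a ⊕ E_b) ⊕ M1.
02 ⊕ 64 = 66
7e ⊕ 65 = 1b
fe ⊕ 70 = 8e
cc ⊕ 6c = a0
a1 ⊕ 6f = ce
15 ⊕ 79 = 6c
8e ⊕ 20 = ae

66 1b 8e a0 ce 6c ae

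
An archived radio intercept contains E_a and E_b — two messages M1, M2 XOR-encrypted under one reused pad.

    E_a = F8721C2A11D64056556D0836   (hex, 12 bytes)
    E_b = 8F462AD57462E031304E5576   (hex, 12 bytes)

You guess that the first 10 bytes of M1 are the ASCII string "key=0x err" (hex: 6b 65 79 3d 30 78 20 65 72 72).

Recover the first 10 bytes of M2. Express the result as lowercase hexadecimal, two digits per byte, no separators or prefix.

First, E_a ⊕ E_b = (M1 ⊕ K) ⊕ (M2 ⊕ K) = M1 ⊕ M2, so the key drops out. Then M2 = (M1 ⊕ M2) ⊕ M1 over the first 10 bytes.
byte 0: (f8 xor 8f) xor 6b = 77 xor 6b = 1c
byte 1: (72 xor 46) xor 65 = 34 xor 65 = 51
byte 2: (1c xor 2a) xor 79 = 36 xor 79 = 4f
byte 3: (2a xor d5) xor 3d = ff xor 3d = c2
byte 4: (11 xor 74) xor 30 = 65 xor 30 = 55
byte 5: (d6 xor 62) xor 78 = b4 xor 78 = cc
byte 6: (40 xor e0) xor 20 = a0 xor 20 = 80
byte 7: (56 xor 31) xor 65 = 67 xor 65 = 02
byte 8: (55 xor 30) xor 72 = 65 xor 72 = 17
byte 9: (6d xor 4e) xor 72 = 23 xor 72 = 51

1c514fc255cc80021751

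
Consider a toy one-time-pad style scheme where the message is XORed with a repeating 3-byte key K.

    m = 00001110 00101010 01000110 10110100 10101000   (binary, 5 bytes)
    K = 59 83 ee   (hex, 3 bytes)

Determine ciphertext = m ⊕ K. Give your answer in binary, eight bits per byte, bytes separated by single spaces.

01010111 10101001 10101000 11101101 00101011

The 3-byte key repeats, so the effective keystream is 59 83 ee 59 83.
byte 0: 00001110 xor 01011001 = 01010111
byte 1: 00101010 xor 10000011 = 10101001
byte 2: 01000110 xor 11101110 = 10101000
byte 3: 10110100 xor 01011001 = 11101101
byte 4: 10101000 xor 10000011 = 00101011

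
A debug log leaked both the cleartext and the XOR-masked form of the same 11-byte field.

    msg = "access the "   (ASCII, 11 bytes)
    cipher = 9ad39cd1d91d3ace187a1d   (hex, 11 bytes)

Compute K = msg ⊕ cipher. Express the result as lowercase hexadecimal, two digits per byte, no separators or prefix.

fbb0ffb4aa6e1aba701f3d

Since cipher = msg ⊕ K, XORing both sides with msg gives K = msg ⊕ cipher.
61 XOR 9a = fb
63 XOR d3 = b0
63 XOR 9c = ff
65 XOR d1 = b4
73 XOR d9 = aa
73 XOR 1d = 6e
20 XOR 3a = 1a
74 XOR ce = ba
68 XOR 18 = 70
65 XOR 7a = 1f
20 XOR 1d = 3d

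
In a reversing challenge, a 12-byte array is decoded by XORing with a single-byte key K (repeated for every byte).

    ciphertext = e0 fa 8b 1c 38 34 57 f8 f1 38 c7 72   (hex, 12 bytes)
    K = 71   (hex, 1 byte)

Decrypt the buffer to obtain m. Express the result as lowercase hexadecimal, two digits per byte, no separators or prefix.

The 1-byte key repeats, so the effective keystream is 71 71 71 71 71 71 71 71 71 71 71 71.
byte 0: e0 ^ 71 = 91
byte 1: fa ^ 71 = 8b
byte 2: 8b ^ 71 = fa
byte 3: 1c ^ 71 = 6d
byte 4: 38 ^ 71 = 49
byte 5: 34 ^ 71 = 45
byte 6: 57 ^ 71 = 26
byte 7: f8 ^ 71 = 89
byte 8: f1 ^ 71 = 80
byte 9: 38 ^ 71 = 49
byte 10: c7 ^ 71 = b6
byte 11: 72 ^ 71 = 03

918bfa6d494526898049b603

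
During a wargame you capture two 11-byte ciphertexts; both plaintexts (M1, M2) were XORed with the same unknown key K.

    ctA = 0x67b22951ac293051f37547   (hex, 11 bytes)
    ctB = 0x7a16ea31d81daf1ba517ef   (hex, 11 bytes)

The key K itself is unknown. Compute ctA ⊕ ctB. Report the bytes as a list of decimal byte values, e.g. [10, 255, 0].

[29, 164, 195, 96, 116, 52, 159, 74, 86, 98, 168]

ctA ⊕ ctB = (M1 ⊕ K) ⊕ (M2 ⊕ K) = M1 ⊕ M2 — the shared key cancels under XOR.
67 XOR 7a = 1d
b2 XOR 16 = a4
29 XOR ea = c3
51 XOR 31 = 60
ac XOR d8 = 74
29 XOR 1d = 34
30 XOR af = 9f
51 XOR 1b = 4a
f3 XOR a5 = 56
75 XOR 17 = 62
47 XOR ef = a8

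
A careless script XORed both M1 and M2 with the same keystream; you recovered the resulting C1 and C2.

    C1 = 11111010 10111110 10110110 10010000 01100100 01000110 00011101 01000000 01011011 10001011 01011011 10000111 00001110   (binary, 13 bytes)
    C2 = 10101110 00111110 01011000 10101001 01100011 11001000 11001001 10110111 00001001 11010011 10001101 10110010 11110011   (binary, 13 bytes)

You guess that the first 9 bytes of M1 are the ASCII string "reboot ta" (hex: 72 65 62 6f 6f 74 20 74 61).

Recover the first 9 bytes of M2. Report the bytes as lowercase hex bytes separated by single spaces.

First, C1 ⊕ C2 = (M1 ⊕ K) ⊕ (M2 ⊕ K) = M1 ⊕ M2, so the key drops out. Then M2 = (M1 ⊕ M2) ⊕ M1 over the first 9 bytes.
byte 0: (fa ⊕ ae) ⊕ 72 = 54 ⊕ 72 = 26
byte 1: (be ⊕ 3e) ⊕ 65 = 80 ⊕ 65 = e5
byte 2: (b6 ⊕ 58) ⊕ 62 = ee ⊕ 62 = 8c
byte 3: (90 ⊕ a9) ⊕ 6f = 39 ⊕ 6f = 56
byte 4: (64 ⊕ 63) ⊕ 6f = 07 ⊕ 6f = 68
byte 5: (46 ⊕ c8) ⊕ 74 = 8e ⊕ 74 = fa
byte 6: (1d ⊕ c9) ⊕ 20 = d4 ⊕ 20 = f4
byte 7: (40 ⊕ b7) ⊕ 74 = f7 ⊕ 74 = 83
byte 8: (5b ⊕ 09) ⊕ 61 = 52 ⊕ 61 = 33

26 e5 8c 56 68 fa f4 83 33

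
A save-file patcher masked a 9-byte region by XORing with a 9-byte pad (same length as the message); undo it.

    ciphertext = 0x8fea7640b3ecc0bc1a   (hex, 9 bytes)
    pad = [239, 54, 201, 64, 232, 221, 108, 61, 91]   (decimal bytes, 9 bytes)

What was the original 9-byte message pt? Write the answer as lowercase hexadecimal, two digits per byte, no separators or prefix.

60dcbf005b31ac8141

143 ^ 239 =  96
234 ^  54 = 220
118 ^ 201 = 191
 64 ^  64 =   0
179 ^ 232 =  91
236 ^ 221 =  49
192 ^ 108 = 172
188 ^  61 = 129
 26 ^  91 =  65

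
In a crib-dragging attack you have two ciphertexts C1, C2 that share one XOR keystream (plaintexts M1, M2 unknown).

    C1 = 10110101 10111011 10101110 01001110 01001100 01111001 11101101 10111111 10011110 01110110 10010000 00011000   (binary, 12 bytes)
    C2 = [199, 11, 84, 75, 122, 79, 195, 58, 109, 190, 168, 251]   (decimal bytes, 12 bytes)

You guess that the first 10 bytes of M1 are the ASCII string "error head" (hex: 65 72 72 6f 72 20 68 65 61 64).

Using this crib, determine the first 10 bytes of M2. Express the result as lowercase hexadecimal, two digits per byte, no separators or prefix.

17c2886a441646e092ac

First, C1 ⊕ C2 = (M1 ⊕ K) ⊕ (M2 ⊕ K) = M1 ⊕ M2, so the key drops out. Then M2 = (M1 ⊕ M2) ⊕ M1 over the first 10 bytes.
byte 0: (b5 ^ c7) ^ 65 = 72 ^ 65 = 17
byte 1: (bb ^ 0b) ^ 72 = b0 ^ 72 = c2
byte 2: (ae ^ 54) ^ 72 = fa ^ 72 = 88
byte 3: (4e ^ 4b) ^ 6f = 05 ^ 6f = 6a
byte 4: (4c ^ 7a) ^ 72 = 36 ^ 72 = 44
byte 5: (79 ^ 4f) ^ 20 = 36 ^ 20 = 16
byte 6: (ed ^ c3) ^ 68 = 2e ^ 68 = 46
byte 7: (bf ^ 3a) ^ 65 = 85 ^ 65 = e0
byte 8: (9e ^ 6d) ^ 61 = f3 ^ 61 = 92
byte 9: (76 ^ be) ^ 64 = c8 ^ 64 = ac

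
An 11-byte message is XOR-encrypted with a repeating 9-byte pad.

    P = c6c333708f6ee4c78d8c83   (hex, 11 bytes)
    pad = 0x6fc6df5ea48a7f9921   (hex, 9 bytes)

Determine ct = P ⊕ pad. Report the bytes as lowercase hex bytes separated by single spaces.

a9 05 ec 2e 2b e4 9b 5e ac e3 45

The 9-byte key repeats, so the effective keystream is 6f c6 df 5e a4 8a 7f 99 21 6f c6.
byte 0: c6 XOR 6f = a9
byte 1: c3 XOR c6 = 05
byte 2: 33 XOR df = ec
byte 3: 70 XOR 5e = 2e
byte 4: 8f XOR a4 = 2b
byte 5: 6e XOR 8a = e4
byte 6: e4 XOR 7f = 9b
byte 7: c7 XOR 99 = 5e
byte 8: 8d XOR 21 = ac
byte 9: 8c XOR 6f = e3
byte 10: 83 XOR c6 = 45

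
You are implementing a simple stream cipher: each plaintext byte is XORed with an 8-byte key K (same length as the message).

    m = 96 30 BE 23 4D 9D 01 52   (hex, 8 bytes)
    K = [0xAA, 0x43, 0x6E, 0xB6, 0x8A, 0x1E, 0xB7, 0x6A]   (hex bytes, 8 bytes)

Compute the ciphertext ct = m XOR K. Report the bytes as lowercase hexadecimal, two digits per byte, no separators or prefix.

3c73d095c783b638

96 ⊕ aa = 3c
30 ⊕ 43 = 73
be ⊕ 6e = d0
23 ⊕ b6 = 95
4d ⊕ 8a = c7
9d ⊕ 1e = 83
01 ⊕ b7 = b6
52 ⊕ 6a = 38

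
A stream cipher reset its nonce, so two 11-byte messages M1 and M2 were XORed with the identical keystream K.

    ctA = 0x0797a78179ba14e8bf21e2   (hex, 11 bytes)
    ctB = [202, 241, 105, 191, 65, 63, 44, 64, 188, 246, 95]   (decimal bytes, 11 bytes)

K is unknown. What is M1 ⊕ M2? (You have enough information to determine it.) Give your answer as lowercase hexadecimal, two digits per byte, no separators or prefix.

ctA ⊕ ctB = (M1 ⊕ K) ⊕ (M2 ⊕ K) = M1 ⊕ M2 — the shared key cancels under XOR.
07 ^ ca = cd
97 ^ f1 = 66
a7 ^ 69 = ce
81 ^ bf = 3e
79 ^ 41 = 38
ba ^ 3f = 85
14 ^ 2c = 38
e8 ^ 40 = a8
bf ^ bc = 03
21 ^ f6 = d7
e2 ^ 5f = bd

cd66ce3e388538a803d7bd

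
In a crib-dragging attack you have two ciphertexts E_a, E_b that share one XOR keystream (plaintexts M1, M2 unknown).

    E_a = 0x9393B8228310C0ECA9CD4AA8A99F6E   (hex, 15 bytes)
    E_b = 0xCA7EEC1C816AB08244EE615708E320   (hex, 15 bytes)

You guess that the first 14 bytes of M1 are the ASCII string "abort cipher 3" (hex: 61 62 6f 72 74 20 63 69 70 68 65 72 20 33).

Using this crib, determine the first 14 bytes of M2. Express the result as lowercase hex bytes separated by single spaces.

38 8f 3b 4c 76 5a 13 07 9d 4b 4e 8d 81 4f

First, E_a ⊕ E_b = (M1 ⊕ K) ⊕ (M2 ⊕ K) = M1 ⊕ M2, so the key drops out. Then M2 = (M1 ⊕ M2) ⊕ M1 over the first 14 bytes.
byte 0: (93 XOR ca) XOR 61 = 59 XOR 61 = 38
byte 1: (93 XOR 7e) XOR 62 = ed XOR 62 = 8f
byte 2: (b8 XOR ec) XOR 6f = 54 XOR 6f = 3b
byte 3: (22 XOR 1c) XOR 72 = 3e XOR 72 = 4c
byte 4: (83 XOR 81) XOR 74 = 02 XOR 74 = 76
byte 5: (10 XOR 6a) XOR 20 = 7a XOR 20 = 5a
byte 6: (c0 XOR b0) XOR 63 = 70 XOR 63 = 13
byte 7: (ec XOR 82) XOR 69 = 6e XOR 69 = 07
byte 8: (a9 XOR 44) XOR 70 = ed XOR 70 = 9d
byte 9: (cd XOR ee) XOR 68 = 23 XOR 68 = 4b
byte 10: (4a XOR 61) XOR 65 = 2b XOR 65 = 4e
byte 11: (a8 XOR 57) XOR 72 = ff XOR 72 = 8d
byte 12: (a9 XOR 08) XOR 20 = a1 XOR 20 = 81
byte 13: (9f XOR e3) XOR 33 = 7c XOR 33 = 4f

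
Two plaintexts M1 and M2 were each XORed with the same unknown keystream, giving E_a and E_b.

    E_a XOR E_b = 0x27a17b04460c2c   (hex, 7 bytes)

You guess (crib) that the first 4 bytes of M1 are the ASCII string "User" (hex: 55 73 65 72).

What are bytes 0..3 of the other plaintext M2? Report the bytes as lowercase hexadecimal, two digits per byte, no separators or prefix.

72d21e76

Since E_a ⊕ E_b = M1 ⊕ M2, XORing with the guessed M1 bytes yields the corresponding M2 bytes: M2 = (E_a ⊕ E_b) ⊕ M1.
27 xor 55 = 72
a1 xor 73 = d2
7b xor 65 = 1e
04 xor 72 = 76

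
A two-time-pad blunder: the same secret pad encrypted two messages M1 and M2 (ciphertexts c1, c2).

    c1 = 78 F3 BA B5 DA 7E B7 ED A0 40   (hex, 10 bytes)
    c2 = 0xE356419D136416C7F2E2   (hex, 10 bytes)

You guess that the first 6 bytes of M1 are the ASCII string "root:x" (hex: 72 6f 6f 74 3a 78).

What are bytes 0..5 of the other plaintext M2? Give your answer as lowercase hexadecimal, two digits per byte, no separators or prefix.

e9ca945cf362

First, c1 ⊕ c2 = (M1 ⊕ K) ⊕ (M2 ⊕ K) = M1 ⊕ M2, so the key drops out. Then M2 = (M1 ⊕ M2) ⊕ M1 over the first 6 bytes.
byte 0: (78 xor e3) xor 72 = 9b xor 72 = e9
byte 1: (f3 xor 56) xor 6f = a5 xor 6f = ca
byte 2: (ba xor 41) xor 6f = fb xor 6f = 94
byte 3: (b5 xor 9d) xor 74 = 28 xor 74 = 5c
byte 4: (da xor 13) xor 3a = c9 xor 3a = f3
byte 5: (7e xor 64) xor 78 = 1a xor 78 = 62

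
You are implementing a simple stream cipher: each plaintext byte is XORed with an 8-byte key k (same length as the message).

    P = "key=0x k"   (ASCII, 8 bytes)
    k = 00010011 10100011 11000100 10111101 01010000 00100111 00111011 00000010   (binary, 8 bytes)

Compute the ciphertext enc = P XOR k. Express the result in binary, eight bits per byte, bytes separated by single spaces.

01111000 11000110 10111101 10000000 01100000 01011111 00011011 01101001

XOR is its own inverse, so applying the key byte-wise gives the result directly.
6b ⊕ 13 = 78
65 ⊕ a3 = c6
79 ⊕ c4 = bd
3d ⊕ bd = 80
30 ⊕ 50 = 60
78 ⊕ 27 = 5f
20 ⊕ 3b = 1b
6b ⊕ 02 = 69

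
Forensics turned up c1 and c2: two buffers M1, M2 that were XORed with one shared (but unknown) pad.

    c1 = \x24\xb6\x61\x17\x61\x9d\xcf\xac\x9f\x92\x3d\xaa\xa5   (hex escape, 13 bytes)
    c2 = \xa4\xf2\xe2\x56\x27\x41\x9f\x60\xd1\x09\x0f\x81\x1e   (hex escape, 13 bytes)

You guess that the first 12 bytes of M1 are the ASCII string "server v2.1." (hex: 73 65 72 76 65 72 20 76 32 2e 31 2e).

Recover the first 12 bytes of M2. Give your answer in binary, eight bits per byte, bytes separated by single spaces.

11110011 00100001 11110001 00110111 00100011 10101110 01110000 10111010 01111100 10110101 00000011 00000101

First, c1 ⊕ c2 = (M1 ⊕ K) ⊕ (M2 ⊕ K) = M1 ⊕ M2, so the key drops out. Then M2 = (M1 ⊕ M2) ⊕ M1 over the first 12 bytes.
byte 0: (24 XOR a4) XOR 73 = 80 XOR 73 = f3
byte 1: (b6 XOR f2) XOR 65 = 44 XOR 65 = 21
byte 2: (61 XOR e2) XOR 72 = 83 XOR 72 = f1
byte 3: (17 XOR 56) XOR 76 = 41 XOR 76 = 37
byte 4: (61 XOR 27) XOR 65 = 46 XOR 65 = 23
byte 5: (9d XOR 41) XOR 72 = dc XOR 72 = ae
byte 6: (cf XOR 9f) XOR 20 = 50 XOR 20 = 70
byte 7: (ac XOR 60) XOR 76 = cc XOR 76 = ba
byte 8: (9f XOR d1) XOR 32 = 4e XOR 32 = 7c
byte 9: (92 XOR 09) XOR 2e = 9b XOR 2e = b5
byte 10: (3d XOR 0f) XOR 31 = 32 XOR 31 = 03
byte 11: (aa XOR 81) XOR 2e = 2b XOR 2e = 05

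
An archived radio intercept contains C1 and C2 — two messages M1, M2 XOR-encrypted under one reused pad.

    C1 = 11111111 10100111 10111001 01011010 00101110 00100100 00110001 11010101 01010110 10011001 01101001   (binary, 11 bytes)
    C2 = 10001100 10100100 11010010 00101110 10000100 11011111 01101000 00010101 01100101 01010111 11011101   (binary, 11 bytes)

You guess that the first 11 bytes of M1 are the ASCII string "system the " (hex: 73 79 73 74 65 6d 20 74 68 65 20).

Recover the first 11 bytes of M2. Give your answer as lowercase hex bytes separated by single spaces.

00 7a 18 00 cf 96 79 b4 5b ab 94

First, C1 ⊕ C2 = (M1 ⊕ K) ⊕ (M2 ⊕ K) = M1 ⊕ M2, so the key drops out. Then M2 = (M1 ⊕ M2) ⊕ M1 over the first 11 bytes.
byte 0: (ff XOR 8c) XOR 73 = 73 XOR 73 = 00
byte 1: (a7 XOR a4) XOR 79 = 03 XOR 79 = 7a
byte 2: (b9 XOR d2) XOR 73 = 6b XOR 73 = 18
byte 3: (5a XOR 2e) XOR 74 = 74 XOR 74 = 00
byte 4: (2e XOR 84) XOR 65 = aa XOR 65 = cf
byte 5: (24 XOR df) XOR 6d = fb XOR 6d = 96
byte 6: (31 XOR 68) XOR 20 = 59 XOR 20 = 79
byte 7: (d5 XOR 15) XOR 74 = c0 XOR 74 = b4
byte 8: (56 XOR 65) XOR 68 = 33 XOR 68 = 5b
byte 9: (99 XOR 57) XOR 65 = ce XOR 65 = ab
byte 10: (69 XOR dd) XOR 20 = b4 XOR 20 = 94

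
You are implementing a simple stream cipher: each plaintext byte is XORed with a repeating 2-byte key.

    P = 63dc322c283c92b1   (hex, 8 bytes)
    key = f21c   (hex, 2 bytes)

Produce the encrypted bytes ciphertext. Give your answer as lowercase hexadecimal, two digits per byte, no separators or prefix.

The 2-byte key repeats, so the effective keystream is f2 1c f2 1c f2 1c f2 1c.
byte 0: 63 ^ f2 = 91
byte 1: dc ^ 1c = c0
byte 2: 32 ^ f2 = c0
byte 3: 2c ^ 1c = 30
byte 4: 28 ^ f2 = da
byte 5: 3c ^ 1c = 20
byte 6: 92 ^ f2 = 60
byte 7: b1 ^ 1c = ad

91c0c030da2060ad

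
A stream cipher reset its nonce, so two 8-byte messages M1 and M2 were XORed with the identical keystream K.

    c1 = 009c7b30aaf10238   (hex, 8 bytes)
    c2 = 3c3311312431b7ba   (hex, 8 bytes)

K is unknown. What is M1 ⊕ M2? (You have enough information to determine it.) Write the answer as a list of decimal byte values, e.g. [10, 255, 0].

[60, 175, 106, 1, 142, 192, 181, 130]

c1 ⊕ c2 = (M1 ⊕ K) ⊕ (M2 ⊕ K) = M1 ⊕ M2 — the shared key cancels under XOR.
byte 0: 00 xor 3c = 3c
byte 1: 9c xor 33 = af
byte 2: 7b xor 11 = 6a
byte 3: 30 xor 31 = 01
byte 4: aa xor 24 = 8e
byte 5: f1 xor 31 = c0
byte 6: 02 xor b7 = b5
byte 7: 38 xor ba = 82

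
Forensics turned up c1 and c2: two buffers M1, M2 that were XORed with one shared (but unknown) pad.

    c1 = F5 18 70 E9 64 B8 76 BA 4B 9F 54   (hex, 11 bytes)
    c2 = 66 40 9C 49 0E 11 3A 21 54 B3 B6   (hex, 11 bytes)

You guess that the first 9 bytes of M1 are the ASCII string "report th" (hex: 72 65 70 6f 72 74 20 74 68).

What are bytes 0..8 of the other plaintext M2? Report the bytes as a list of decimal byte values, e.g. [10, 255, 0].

First, c1 ⊕ c2 = (M1 ⊕ K) ⊕ (M2 ⊕ K) = M1 ⊕ M2, so the key drops out. Then M2 = (M1 ⊕ M2) ⊕ M1 over the first 9 bytes.
byte 0: (f5 xor 66) xor 72 = 93 xor 72 = e1
byte 1: (18 xor 40) xor 65 = 58 xor 65 = 3d
byte 2: (70 xor 9c) xor 70 = ec xor 70 = 9c
byte 3: (e9 xor 49) xor 6f = a0 xor 6f = cf
byte 4: (64 xor 0e) xor 72 = 6a xor 72 = 18
byte 5: (b8 xor 11) xor 74 = a9 xor 74 = dd
byte 6: (76 xor 3a) xor 20 = 4c xor 20 = 6c
byte 7: (ba xor 21) xor 74 = 9b xor 74 = ef
byte 8: (4b xor 54) xor 68 = 1f xor 68 = 77

[225, 61, 156, 207, 24, 221, 108, 239, 119]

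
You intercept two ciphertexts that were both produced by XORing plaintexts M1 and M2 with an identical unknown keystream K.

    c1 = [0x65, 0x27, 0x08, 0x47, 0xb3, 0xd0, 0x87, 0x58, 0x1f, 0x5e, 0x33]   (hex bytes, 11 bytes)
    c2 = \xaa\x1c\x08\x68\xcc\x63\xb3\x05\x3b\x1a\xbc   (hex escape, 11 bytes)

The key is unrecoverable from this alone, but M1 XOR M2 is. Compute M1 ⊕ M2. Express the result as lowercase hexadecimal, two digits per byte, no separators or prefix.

cf3b002f7fb3345d24448f

c1 ⊕ c2 = (M1 ⊕ K) ⊕ (M2 ⊕ K) = M1 ⊕ M2 — the shared key cancels under XOR.
01100101 xor 10101010 = 11001111
00100111 xor 00011100 = 00111011
00001000 xor 00001000 = 00000000
01000111 xor 01101000 = 00101111
10110011 xor 11001100 = 01111111
11010000 xor 01100011 = 10110011
10000111 xor 10110011 = 00110100
01011000 xor 00000101 = 01011101
00011111 xor 00111011 = 00100100
01011110 xor 00011010 = 01000100
00110011 xor 10111100 = 10001111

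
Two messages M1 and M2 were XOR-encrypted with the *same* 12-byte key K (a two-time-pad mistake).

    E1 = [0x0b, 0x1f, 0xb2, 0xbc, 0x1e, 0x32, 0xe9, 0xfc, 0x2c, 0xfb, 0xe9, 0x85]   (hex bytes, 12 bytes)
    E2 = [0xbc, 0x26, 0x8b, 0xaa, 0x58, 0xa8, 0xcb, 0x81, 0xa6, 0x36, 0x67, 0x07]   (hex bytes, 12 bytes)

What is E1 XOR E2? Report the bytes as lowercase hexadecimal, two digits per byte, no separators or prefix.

E1 ⊕ E2 = (M1 ⊕ K) ⊕ (M2 ⊕ K) = M1 ⊕ M2 — the shared key cancels under XOR.
0b xor bc = b7
1f xor 26 = 39
b2 xor 8b = 39
bc xor aa = 16
1e xor 58 = 46
32 xor a8 = 9a
e9 xor cb = 22
fc xor 81 = 7d
2c xor a6 = 8a
fb xor 36 = cd
e9 xor 67 = 8e
85 xor 07 = 82

b7393916469a227d8acd8e82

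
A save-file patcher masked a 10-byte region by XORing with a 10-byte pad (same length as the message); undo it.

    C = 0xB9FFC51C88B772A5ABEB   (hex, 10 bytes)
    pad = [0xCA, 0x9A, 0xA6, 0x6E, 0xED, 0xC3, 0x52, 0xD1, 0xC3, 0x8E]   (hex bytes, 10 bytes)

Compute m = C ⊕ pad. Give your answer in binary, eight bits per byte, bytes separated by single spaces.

b9 ^ ca = 73
ff ^ 9a = 65
c5 ^ a6 = 63
1c ^ 6e = 72
88 ^ ed = 65
b7 ^ c3 = 74
72 ^ 52 = 20
a5 ^ d1 = 74
ab ^ c3 = 68
eb ^ 8e = 65

01110011 01100101 01100011 01110010 01100101 01110100 00100000 01110100 01101000 01100101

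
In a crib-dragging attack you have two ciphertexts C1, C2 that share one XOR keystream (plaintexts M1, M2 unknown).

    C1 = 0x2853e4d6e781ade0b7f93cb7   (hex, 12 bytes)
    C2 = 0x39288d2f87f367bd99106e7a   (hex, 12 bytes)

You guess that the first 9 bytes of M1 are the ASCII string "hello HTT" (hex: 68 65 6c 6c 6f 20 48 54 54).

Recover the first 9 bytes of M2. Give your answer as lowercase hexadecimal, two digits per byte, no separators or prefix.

791e05950f5282097a

First, C1 ⊕ C2 = (M1 ⊕ K) ⊕ (M2 ⊕ K) = M1 ⊕ M2, so the key drops out. Then M2 = (M1 ⊕ M2) ⊕ M1 over the first 9 bytes.
byte 0: (28 XOR 39) XOR 68 = 11 XOR 68 = 79
byte 1: (53 XOR 28) XOR 65 = 7b XOR 65 = 1e
byte 2: (e4 XOR 8d) XOR 6c = 69 XOR 6c = 05
byte 3: (d6 XOR 2f) XOR 6c = f9 XOR 6c = 95
byte 4: (e7 XOR 87) XOR 6f = 60 XOR 6f = 0f
byte 5: (81 XOR f3) XOR 20 = 72 XOR 20 = 52
byte 6: (ad XOR 67) XOR 48 = ca XOR 48 = 82
byte 7: (e0 XOR bd) XOR 54 = 5d XOR 54 = 09
byte 8: (b7 XOR 99) XOR 54 = 2e XOR 54 = 7a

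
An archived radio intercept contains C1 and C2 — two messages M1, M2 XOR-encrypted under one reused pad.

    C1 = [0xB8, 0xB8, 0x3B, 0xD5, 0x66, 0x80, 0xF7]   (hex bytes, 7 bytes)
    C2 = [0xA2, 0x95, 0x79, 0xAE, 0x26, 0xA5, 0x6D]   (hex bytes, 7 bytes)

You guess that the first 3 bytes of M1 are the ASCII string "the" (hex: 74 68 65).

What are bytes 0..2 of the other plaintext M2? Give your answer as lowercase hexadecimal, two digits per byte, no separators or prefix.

6e4527

First, C1 ⊕ C2 = (M1 ⊕ K) ⊕ (M2 ⊕ K) = M1 ⊕ M2, so the key drops out. Then M2 = (M1 ⊕ M2) ⊕ M1 over the first 3 bytes.
byte 0: (b8 XOR a2) XOR 74 = 1a XOR 74 = 6e
byte 1: (b8 XOR 95) XOR 68 = 2d XOR 68 = 45
byte 2: (3b XOR 79) XOR 65 = 42 XOR 65 = 27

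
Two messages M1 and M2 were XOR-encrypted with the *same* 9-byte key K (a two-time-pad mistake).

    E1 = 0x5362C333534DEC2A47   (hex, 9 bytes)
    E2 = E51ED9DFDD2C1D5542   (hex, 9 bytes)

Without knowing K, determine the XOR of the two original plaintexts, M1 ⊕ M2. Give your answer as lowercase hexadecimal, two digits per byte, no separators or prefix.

E1 ⊕ E2 = (M1 ⊕ K) ⊕ (M2 ⊕ K) = M1 ⊕ M2 — the shared key cancels under XOR.
byte 0: 01010011 xor 11100101 = 10110110
byte 1: 01100010 xor 00011110 = 01111100
byte 2: 11000011 xor 11011001 = 00011010
byte 3: 00110011 xor 11011111 = 11101100
byte 4: 01010011 xor 11011101 = 10001110
byte 5: 01001101 xor 00101100 = 01100001
byte 6: 11101100 xor 00011101 = 11110001
byte 7: 00101010 xor 01010101 = 01111111
byte 8: 01000111 xor 01000010 = 00000101

b67c1aec8e61f17f05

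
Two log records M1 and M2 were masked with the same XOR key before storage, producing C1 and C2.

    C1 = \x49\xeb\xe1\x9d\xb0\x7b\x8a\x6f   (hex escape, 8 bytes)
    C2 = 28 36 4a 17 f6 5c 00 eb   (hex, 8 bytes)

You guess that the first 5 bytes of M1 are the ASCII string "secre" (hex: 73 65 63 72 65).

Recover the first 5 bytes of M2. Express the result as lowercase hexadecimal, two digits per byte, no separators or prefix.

First, C1 ⊕ C2 = (M1 ⊕ K) ⊕ (M2 ⊕ K) = M1 ⊕ M2, so the key drops out. Then M2 = (M1 ⊕ M2) ⊕ M1 over the first 5 bytes.
byte 0: (49 XOR 28) XOR 73 = 61 XOR 73 = 12
byte 1: (eb XOR 36) XOR 65 = dd XOR 65 = b8
byte 2: (e1 XOR 4a) XOR 63 = ab XOR 63 = c8
byte 3: (9d XOR 17) XOR 72 = 8a XOR 72 = f8
byte 4: (b0 XOR f6) XOR 65 = 46 XOR 65 = 23

12b8c8f823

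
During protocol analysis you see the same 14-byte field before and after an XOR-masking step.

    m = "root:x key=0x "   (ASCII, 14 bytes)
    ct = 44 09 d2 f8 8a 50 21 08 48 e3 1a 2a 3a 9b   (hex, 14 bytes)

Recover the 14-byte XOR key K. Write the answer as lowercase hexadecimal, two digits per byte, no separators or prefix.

Since ct = m ⊕ K, XORing both sides with m gives K = m ⊕ ct.
byte 0: 72 xor 44 = 36
byte 1: 6f xor 09 = 66
byte 2: 6f xor d2 = bd
byte 3: 74 xor f8 = 8c
byte 4: 3a xor 8a = b0
byte 5: 78 xor 50 = 28
byte 6: 20 xor 21 = 01
byte 7: 6b xor 08 = 63
byte 8: 65 xor 48 = 2d
byte 9: 79 xor e3 = 9a
byte 10: 3d xor 1a = 27
byte 11: 30 xor 2a = 1a
byte 12: 78 xor 3a = 42
byte 13: 20 xor 9b = bb

3666bd8cb02801632d9a271a42bb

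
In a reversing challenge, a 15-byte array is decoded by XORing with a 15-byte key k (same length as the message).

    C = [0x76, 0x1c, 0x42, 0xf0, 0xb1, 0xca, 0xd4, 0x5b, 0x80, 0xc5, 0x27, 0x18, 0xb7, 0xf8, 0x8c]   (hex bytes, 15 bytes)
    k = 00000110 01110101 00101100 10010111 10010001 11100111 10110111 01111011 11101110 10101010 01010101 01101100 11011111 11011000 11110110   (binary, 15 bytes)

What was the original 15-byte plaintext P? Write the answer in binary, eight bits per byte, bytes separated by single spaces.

XOR is its own inverse, so applying the key byte-wise gives the result directly.
76 XOR 06 = 70
1c XOR 75 = 69
42 XOR 2c = 6e
f0 XOR 97 = 67
b1 XOR 91 = 20
ca XOR e7 = 2d
d4 XOR b7 = 63
5b XOR 7b = 20
80 XOR ee = 6e
c5 XOR aa = 6f
27 XOR 55 = 72
18 XOR 6c = 74
b7 XOR df = 68
f8 XOR d8 = 20
8c XOR f6 = 7a

01110000 01101001 01101110 01100111 00100000 00101101 01100011 00100000 01101110 01101111 01110010 01110100 01101000 00100000 01111010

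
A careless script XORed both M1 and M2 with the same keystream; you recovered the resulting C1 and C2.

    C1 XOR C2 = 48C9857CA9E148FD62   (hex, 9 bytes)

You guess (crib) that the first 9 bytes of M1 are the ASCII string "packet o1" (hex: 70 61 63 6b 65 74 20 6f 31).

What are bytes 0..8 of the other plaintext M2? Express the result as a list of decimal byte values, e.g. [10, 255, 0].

[56, 168, 230, 23, 204, 149, 104, 146, 83]

Since C1 ⊕ C2 = M1 ⊕ M2, XORing with the guessed M1 bytes yields the corresponding M2 bytes: M2 = (C1 ⊕ C2) ⊕ M1.
48 ⊕ 70 = 38
c9 ⊕ 61 = a8
85 ⊕ 63 = e6
7c ⊕ 6b = 17
a9 ⊕ 65 = cc
e1 ⊕ 74 = 95
48 ⊕ 20 = 68
fd ⊕ 6f = 92
62 ⊕ 31 = 53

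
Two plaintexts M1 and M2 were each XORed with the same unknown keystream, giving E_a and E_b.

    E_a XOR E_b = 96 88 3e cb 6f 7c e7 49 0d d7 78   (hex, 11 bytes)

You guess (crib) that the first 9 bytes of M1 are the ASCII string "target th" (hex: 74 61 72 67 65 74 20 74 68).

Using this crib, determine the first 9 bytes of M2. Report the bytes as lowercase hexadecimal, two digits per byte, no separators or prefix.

Since E_a ⊕ E_b = M1 ⊕ M2, XORing with the guessed M1 bytes yields the corresponding M2 bytes: M2 = (E_a ⊕ E_b) ⊕ M1.
10010110 ⊕ 01110100 = 11100010
10001000 ⊕ 01100001 = 11101001
00111110 ⊕ 01110010 = 01001100
11001011 ⊕ 01100111 = 10101100
01101111 ⊕ 01100101 = 00001010
01111100 ⊕ 01110100 = 00001000
11100111 ⊕ 00100000 = 11000111
01001001 ⊕ 01110100 = 00111101
00001101 ⊕ 01101000 = 01100101

e2e94cac0a08c73d65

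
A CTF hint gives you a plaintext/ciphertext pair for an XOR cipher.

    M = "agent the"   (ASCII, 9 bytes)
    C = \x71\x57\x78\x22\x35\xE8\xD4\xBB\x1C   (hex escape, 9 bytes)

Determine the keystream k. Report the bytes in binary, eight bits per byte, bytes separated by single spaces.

Since C = M ⊕ k, XORing both sides with M gives k = M ⊕ C.
byte 0: 01100001 xor 01110001 = 00010000
byte 1: 01100111 xor 01010111 = 00110000
byte 2: 01100101 xor 01111000 = 00011101
byte 3: 01101110 xor 00100010 = 01001100
byte 4: 01110100 xor 00110101 = 01000001
byte 5: 00100000 xor 11101000 = 11001000
byte 6: 01110100 xor 11010100 = 10100000
byte 7: 01101000 xor 10111011 = 11010011
byte 8: 01100101 xor 00011100 = 01111001

00010000 00110000 00011101 01001100 01000001 11001000 10100000 11010011 01111001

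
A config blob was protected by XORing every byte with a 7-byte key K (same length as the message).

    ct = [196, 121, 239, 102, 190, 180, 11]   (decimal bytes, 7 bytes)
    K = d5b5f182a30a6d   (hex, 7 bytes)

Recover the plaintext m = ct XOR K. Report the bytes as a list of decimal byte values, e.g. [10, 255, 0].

XOR is its own inverse, so applying the key byte-wise gives the result directly.
byte 0: 196 ⊕ 213 =  17
byte 1: 121 ⊕ 181 = 204
byte 2: 239 ⊕ 241 =  30
byte 3: 102 ⊕ 130 = 228
byte 4: 190 ⊕ 163 =  29
byte 5: 180 ⊕  10 = 190
byte 6:  11 ⊕ 109 = 102

[17, 204, 30, 228, 29, 190, 102]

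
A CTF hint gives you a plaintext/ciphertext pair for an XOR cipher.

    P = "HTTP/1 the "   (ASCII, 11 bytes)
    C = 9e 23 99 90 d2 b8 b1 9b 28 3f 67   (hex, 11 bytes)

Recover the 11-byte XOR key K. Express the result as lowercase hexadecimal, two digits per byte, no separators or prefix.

Since C = P ⊕ K, XORing both sides with P gives K = P ⊕ C.
48 XOR 9e = d6
54 XOR 23 = 77
54 XOR 99 = cd
50 XOR 90 = c0
2f XOR d2 = fd
31 XOR b8 = 89
20 XOR b1 = 91
74 XOR 9b = ef
68 XOR 28 = 40
65 XOR 3f = 5a
20 XOR 67 = 47

d677cdc0fd8991ef405a47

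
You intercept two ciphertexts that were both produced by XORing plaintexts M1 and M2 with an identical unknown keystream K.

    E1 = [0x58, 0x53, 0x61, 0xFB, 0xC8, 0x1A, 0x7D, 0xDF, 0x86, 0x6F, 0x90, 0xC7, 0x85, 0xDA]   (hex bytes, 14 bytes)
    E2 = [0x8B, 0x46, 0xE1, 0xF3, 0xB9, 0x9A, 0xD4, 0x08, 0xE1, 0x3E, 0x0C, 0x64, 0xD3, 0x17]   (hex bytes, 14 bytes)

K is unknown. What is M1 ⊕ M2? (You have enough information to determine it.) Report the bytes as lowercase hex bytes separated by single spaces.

d3 15 80 08 71 80 a9 d7 67 51 9c a3 56 cd

E1 ⊕ E2 = (M1 ⊕ K) ⊕ (M2 ⊕ K) = M1 ⊕ M2 — the shared key cancels under XOR.
byte 0: 58 ^ 8b = d3
byte 1: 53 ^ 46 = 15
byte 2: 61 ^ e1 = 80
byte 3: fb ^ f3 = 08
byte 4: c8 ^ b9 = 71
byte 5: 1a ^ 9a = 80
byte 6: 7d ^ d4 = a9
byte 7: df ^ 08 = d7
byte 8: 86 ^ e1 = 67
byte 9: 6f ^ 3e = 51
byte 10: 90 ^ 0c = 9c
byte 11: c7 ^ 64 = a3
byte 12: 85 ^ d3 = 56
byte 13: da ^ 17 = cd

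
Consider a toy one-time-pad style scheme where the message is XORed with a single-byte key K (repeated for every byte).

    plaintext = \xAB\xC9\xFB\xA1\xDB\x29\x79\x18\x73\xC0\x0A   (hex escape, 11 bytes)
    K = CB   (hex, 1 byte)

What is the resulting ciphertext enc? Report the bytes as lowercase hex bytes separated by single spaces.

60 02 30 6a 10 e2 b2 d3 b8 0b c1

The 1-byte key repeats, so the effective keystream is cb cb cb cb cb cb cb cb cb cb cb.
byte 0: ab ⊕ cb = 60
byte 1: c9 ⊕ cb = 02
byte 2: fb ⊕ cb = 30
byte 3: a1 ⊕ cb = 6a
byte 4: db ⊕ cb = 10
byte 5: 29 ⊕ cb = e2
byte 6: 79 ⊕ cb = b2
byte 7: 18 ⊕ cb = d3
byte 8: 73 ⊕ cb = b8
byte 9: c0 ⊕ cb = 0b
byte 10: 0a ⊕ cb = c1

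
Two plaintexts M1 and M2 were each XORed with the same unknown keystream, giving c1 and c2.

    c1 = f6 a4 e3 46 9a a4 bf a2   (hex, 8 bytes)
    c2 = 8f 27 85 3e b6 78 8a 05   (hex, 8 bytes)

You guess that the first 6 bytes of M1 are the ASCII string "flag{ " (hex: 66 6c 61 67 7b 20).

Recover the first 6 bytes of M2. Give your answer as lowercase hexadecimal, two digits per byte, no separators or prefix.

First, c1 ⊕ c2 = (M1 ⊕ K) ⊕ (M2 ⊕ K) = M1 ⊕ M2, so the key drops out. Then M2 = (M1 ⊕ M2) ⊕ M1 over the first 6 bytes.
byte 0: (f6 ⊕ 8f) ⊕ 66 = 79 ⊕ 66 = 1f
byte 1: (a4 ⊕ 27) ⊕ 6c = 83 ⊕ 6c = ef
byte 2: (e3 ⊕ 85) ⊕ 61 = 66 ⊕ 61 = 07
byte 3: (46 ⊕ 3e) ⊕ 67 = 78 ⊕ 67 = 1f
byte 4: (9a ⊕ b6) ⊕ 7b = 2c ⊕ 7b = 57
byte 5: (a4 ⊕ 78) ⊕ 20 = dc ⊕ 20 = fc

1fef071f57fc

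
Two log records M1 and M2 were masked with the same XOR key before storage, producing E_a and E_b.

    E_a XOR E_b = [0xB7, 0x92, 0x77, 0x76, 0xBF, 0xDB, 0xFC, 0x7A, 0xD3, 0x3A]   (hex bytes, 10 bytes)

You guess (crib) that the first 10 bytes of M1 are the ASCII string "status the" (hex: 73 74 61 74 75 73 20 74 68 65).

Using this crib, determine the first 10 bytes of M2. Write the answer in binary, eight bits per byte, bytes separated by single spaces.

Since E_a ⊕ E_b = M1 ⊕ M2, XORing with the guessed M1 bytes yields the corresponding M2 bytes: M2 = (E_a ⊕ E_b) ⊕ M1.
byte 0: b7 XOR 73 = c4
byte 1: 92 XOR 74 = e6
byte 2: 77 XOR 61 = 16
byte 3: 76 XOR 74 = 02
byte 4: bf XOR 75 = ca
byte 5: db XOR 73 = a8
byte 6: fc XOR 20 = dc
byte 7: 7a XOR 74 = 0e
byte 8: d3 XOR 68 = bb
byte 9: 3a XOR 65 = 5f

11000100 11100110 00010110 00000010 11001010 10101000 11011100 00001110 10111011 01011111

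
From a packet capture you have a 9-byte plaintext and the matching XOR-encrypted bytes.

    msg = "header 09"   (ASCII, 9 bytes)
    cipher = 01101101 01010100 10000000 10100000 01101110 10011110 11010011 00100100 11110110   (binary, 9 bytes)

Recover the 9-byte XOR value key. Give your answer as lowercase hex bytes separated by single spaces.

Since cipher = msg ⊕ key, XORing both sides with msg gives key = msg ⊕ cipher.
byte 0: 68 xor 6d = 05
byte 1: 65 xor 54 = 31
byte 2: 61 xor 80 = e1
byte 3: 64 xor a0 = c4
byte 4: 65 xor 6e = 0b
byte 5: 72 xor 9e = ec
byte 6: 20 xor d3 = f3
byte 7: 30 xor 24 = 14
byte 8: 39 xor f6 = cf

05 31 e1 c4 0b ec f3 14 cf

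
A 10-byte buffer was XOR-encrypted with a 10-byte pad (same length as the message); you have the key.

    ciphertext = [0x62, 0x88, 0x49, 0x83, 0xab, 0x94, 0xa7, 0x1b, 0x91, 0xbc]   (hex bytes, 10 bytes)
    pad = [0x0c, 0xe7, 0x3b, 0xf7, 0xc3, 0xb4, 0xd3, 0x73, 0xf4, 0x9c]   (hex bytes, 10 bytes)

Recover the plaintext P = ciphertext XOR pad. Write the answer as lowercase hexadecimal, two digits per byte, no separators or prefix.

6e6f7274682074686520

62 ^ 0c = 6e
88 ^ e7 = 6f
49 ^ 3b = 72
83 ^ f7 = 74
ab ^ c3 = 68
94 ^ b4 = 20
a7 ^ d3 = 74
1b ^ 73 = 68
91 ^ f4 = 65
bc ^ 9c = 20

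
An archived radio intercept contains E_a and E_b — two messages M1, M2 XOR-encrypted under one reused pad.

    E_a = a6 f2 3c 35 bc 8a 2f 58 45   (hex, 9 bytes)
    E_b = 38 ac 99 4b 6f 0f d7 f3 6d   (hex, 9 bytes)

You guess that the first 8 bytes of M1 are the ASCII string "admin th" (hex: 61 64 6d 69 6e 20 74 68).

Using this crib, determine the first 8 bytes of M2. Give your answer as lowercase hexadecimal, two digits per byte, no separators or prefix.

First, E_a ⊕ E_b = (M1 ⊕ K) ⊕ (M2 ⊕ K) = M1 ⊕ M2, so the key drops out. Then M2 = (M1 ⊕ M2) ⊕ M1 over the first 8 bytes.
byte 0: (a6 ^ 38) ^ 61 = 9e ^ 61 = ff
byte 1: (f2 ^ ac) ^ 64 = 5e ^ 64 = 3a
byte 2: (3c ^ 99) ^ 6d = a5 ^ 6d = c8
byte 3: (35 ^ 4b) ^ 69 = 7e ^ 69 = 17
byte 4: (bc ^ 6f) ^ 6e = d3 ^ 6e = bd
byte 5: (8a ^ 0f) ^ 20 = 85 ^ 20 = a5
byte 6: (2f ^ d7) ^ 74 = f8 ^ 74 = 8c
byte 7: (58 ^ f3) ^ 68 = ab ^ 68 = c3

ff3ac817bda58cc3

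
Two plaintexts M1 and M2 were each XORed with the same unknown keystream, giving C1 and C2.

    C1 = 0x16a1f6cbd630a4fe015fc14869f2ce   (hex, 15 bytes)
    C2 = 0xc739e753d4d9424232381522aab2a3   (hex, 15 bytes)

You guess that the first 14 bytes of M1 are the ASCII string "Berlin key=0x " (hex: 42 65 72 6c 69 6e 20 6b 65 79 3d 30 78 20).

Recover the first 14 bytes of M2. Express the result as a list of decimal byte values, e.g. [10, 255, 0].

First, C1 ⊕ C2 = (M1 ⊕ K) ⊕ (M2 ⊕ K) = M1 ⊕ M2, so the key drops out. Then M2 = (M1 ⊕ M2) ⊕ M1 over the first 14 bytes.
byte 0: (16 ⊕ c7) ⊕ 42 = d1 ⊕ 42 = 93
byte 1: (a1 ⊕ 39) ⊕ 65 = 98 ⊕ 65 = fd
byte 2: (f6 ⊕ e7) ⊕ 72 = 11 ⊕ 72 = 63
byte 3: (cb ⊕ 53) ⊕ 6c = 98 ⊕ 6c = f4
byte 4: (d6 ⊕ d4) ⊕ 69 = 02 ⊕ 69 = 6b
byte 5: (30 ⊕ d9) ⊕ 6e = e9 ⊕ 6e = 87
byte 6: (a4 ⊕ 42) ⊕ 20 = e6 ⊕ 20 = c6
byte 7: (fe ⊕ 42) ⊕ 6b = bc ⊕ 6b = d7
byte 8: (01 ⊕ 32) ⊕ 65 = 33 ⊕ 65 = 56
byte 9: (5f ⊕ 38) ⊕ 79 = 67 ⊕ 79 = 1e
byte 10: (c1 ⊕ 15) ⊕ 3d = d4 ⊕ 3d = e9
byte 11: (48 ⊕ 22) ⊕ 30 = 6a ⊕ 30 = 5a
byte 12: (69 ⊕ aa) ⊕ 78 = c3 ⊕ 78 = bb
byte 13: (f2 ⊕ b2) ⊕ 20 = 40 ⊕ 20 = 60

[147, 253, 99, 244, 107, 135, 198, 215, 86, 30, 233, 90, 187, 96]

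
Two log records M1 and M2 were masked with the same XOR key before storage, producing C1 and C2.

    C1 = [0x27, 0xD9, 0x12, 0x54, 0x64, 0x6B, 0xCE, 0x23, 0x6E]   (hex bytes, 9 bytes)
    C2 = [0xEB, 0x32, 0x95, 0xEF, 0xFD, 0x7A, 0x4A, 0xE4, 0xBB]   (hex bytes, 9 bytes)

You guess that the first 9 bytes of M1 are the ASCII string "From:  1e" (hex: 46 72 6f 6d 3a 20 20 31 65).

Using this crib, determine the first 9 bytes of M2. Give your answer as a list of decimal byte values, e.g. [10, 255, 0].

First, C1 ⊕ C2 = (M1 ⊕ K) ⊕ (M2 ⊕ K) = M1 ⊕ M2, so the key drops out. Then M2 = (M1 ⊕ M2) ⊕ M1 over the first 9 bytes.
byte 0: (27 ⊕ eb) ⊕ 46 = cc ⊕ 46 = 8a
byte 1: (d9 ⊕ 32) ⊕ 72 = eb ⊕ 72 = 99
byte 2: (12 ⊕ 95) ⊕ 6f = 87 ⊕ 6f = e8
byte 3: (54 ⊕ ef) ⊕ 6d = bb ⊕ 6d = d6
byte 4: (64 ⊕ fd) ⊕ 3a = 99 ⊕ 3a = a3
byte 5: (6b ⊕ 7a) ⊕ 20 = 11 ⊕ 20 = 31
byte 6: (ce ⊕ 4a) ⊕ 20 = 84 ⊕ 20 = a4
byte 7: (23 ⊕ e4) ⊕ 31 = c7 ⊕ 31 = f6
byte 8: (6e ⊕ bb) ⊕ 65 = d5 ⊕ 65 = b0

[138, 153, 232, 214, 163, 49, 164, 246, 176]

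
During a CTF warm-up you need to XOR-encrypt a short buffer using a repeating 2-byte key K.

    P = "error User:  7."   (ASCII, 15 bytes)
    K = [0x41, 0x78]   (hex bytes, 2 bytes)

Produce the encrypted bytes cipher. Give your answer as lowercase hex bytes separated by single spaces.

The 2-byte key repeats, so the effective keystream is 41 78 41 78 41 78 41 78 41 78 41 78 41 78 41.
byte 0: 101 ^  65 =  36
byte 1: 114 ^ 120 =  10
byte 2: 114 ^  65 =  51
byte 3: 111 ^ 120 =  23
byte 4: 114 ^  65 =  51
byte 5:  32 ^ 120 =  88
byte 6:  85 ^  65 =  20
byte 7: 115 ^ 120 =  11
byte 8: 101 ^  65 =  36
byte 9: 114 ^ 120 =  10
byte 10:  58 ^  65 = 123
byte 11:  32 ^ 120 =  88
byte 12:  32 ^  65 =  97
byte 13:  55 ^ 120 =  79
byte 14:  46 ^  65 = 111

24 0a 33 17 33 58 14 0b 24 0a 7b 58 61 4f 6f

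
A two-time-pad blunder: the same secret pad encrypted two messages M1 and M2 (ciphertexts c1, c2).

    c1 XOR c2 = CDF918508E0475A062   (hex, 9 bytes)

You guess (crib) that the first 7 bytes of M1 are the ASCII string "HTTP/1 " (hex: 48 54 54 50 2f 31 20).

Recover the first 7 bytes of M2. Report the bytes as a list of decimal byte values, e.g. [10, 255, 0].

[133, 173, 76, 0, 161, 53, 85]

Since c1 ⊕ c2 = M1 ⊕ M2, XORing with the guessed M1 bytes yields the corresponding M2 bytes: M2 = (c1 ⊕ c2) ⊕ M1.
cd xor 48 = 85
f9 xor 54 = ad
18 xor 54 = 4c
50 xor 50 = 00
8e xor 2f = a1
04 xor 31 = 35
75 xor 20 = 55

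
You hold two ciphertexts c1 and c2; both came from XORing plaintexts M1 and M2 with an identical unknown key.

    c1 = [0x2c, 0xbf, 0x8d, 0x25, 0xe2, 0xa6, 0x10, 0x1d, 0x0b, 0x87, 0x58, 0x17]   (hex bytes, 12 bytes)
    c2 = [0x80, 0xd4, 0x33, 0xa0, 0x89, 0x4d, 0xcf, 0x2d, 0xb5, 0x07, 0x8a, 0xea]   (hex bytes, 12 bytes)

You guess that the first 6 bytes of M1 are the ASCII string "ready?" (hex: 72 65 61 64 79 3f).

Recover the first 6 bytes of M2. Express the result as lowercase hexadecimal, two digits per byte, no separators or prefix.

de0edfe112d4

First, c1 ⊕ c2 = (M1 ⊕ K) ⊕ (M2 ⊕ K) = M1 ⊕ M2, so the key drops out. Then M2 = (M1 ⊕ M2) ⊕ M1 over the first 6 bytes.
byte 0: (2c ^ 80) ^ 72 = ac ^ 72 = de
byte 1: (bf ^ d4) ^ 65 = 6b ^ 65 = 0e
byte 2: (8d ^ 33) ^ 61 = be ^ 61 = df
byte 3: (25 ^ a0) ^ 64 = 85 ^ 64 = e1
byte 4: (e2 ^ 89) ^ 79 = 6b ^ 79 = 12
byte 5: (a6 ^ 4d) ^ 3f = eb ^ 3f = d4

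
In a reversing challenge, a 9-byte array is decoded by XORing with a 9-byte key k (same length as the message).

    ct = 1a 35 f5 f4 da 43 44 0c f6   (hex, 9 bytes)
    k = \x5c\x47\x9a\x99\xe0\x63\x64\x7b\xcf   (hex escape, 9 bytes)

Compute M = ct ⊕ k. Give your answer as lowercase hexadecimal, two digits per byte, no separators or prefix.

1a xor 5c = 46
35 xor 47 = 72
f5 xor 9a = 6f
f4 xor 99 = 6d
da xor e0 = 3a
43 xor 63 = 20
44 xor 64 = 20
0c xor 7b = 77
f6 xor cf = 39

46726f6d3a20207739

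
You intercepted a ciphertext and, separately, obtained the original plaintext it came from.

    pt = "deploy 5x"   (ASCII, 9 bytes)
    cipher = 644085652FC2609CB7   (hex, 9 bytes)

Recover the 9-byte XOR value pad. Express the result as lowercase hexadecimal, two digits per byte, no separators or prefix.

0025f50940bb40a9cf

Since cipher = pt ⊕ pad, XORing both sides with pt gives pad = pt ⊕ cipher.
100 XOR 100 =   0
101 XOR  64 =  37
112 XOR 133 = 245
108 XOR 101 =   9
111 XOR  47 =  64
121 XOR 194 = 187
 32 XOR  96 =  64
 53 XOR 156 = 169
120 XOR 183 = 207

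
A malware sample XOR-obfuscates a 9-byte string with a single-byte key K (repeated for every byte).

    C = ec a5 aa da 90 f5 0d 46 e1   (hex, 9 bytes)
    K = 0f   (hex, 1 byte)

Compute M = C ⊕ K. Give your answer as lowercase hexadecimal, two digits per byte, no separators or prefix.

e3aaa5d59ffa0249ee

The 1-byte key repeats, so the effective keystream is 0f 0f 0f 0f 0f 0f 0f 0f 0f.
byte 0: ec ⊕ 0f = e3
byte 1: a5 ⊕ 0f = aa
byte 2: aa ⊕ 0f = a5
byte 3: da ⊕ 0f = d5
byte 4: 90 ⊕ 0f = 9f
byte 5: f5 ⊕ 0f = fa
byte 6: 0d ⊕ 0f = 02
byte 7: 46 ⊕ 0f = 49
byte 8: e1 ⊕ 0f = ee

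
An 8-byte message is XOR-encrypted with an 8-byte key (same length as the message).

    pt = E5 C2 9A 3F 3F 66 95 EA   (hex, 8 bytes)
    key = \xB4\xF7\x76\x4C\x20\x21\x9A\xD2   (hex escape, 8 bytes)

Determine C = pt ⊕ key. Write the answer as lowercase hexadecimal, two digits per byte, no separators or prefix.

e5 ⊕ b4 = 51
c2 ⊕ f7 = 35
9a ⊕ 76 = ec
3f ⊕ 4c = 73
3f ⊕ 20 = 1f
66 ⊕ 21 = 47
95 ⊕ 9a = 0f
ea ⊕ d2 = 38

5135ec731f470f38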